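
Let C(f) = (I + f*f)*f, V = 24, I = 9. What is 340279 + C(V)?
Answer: 354319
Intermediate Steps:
C(f) = f*(9 + f²) (C(f) = (9 + f*f)*f = (9 + f²)*f = f*(9 + f²))
340279 + C(V) = 340279 + 24*(9 + 24²) = 340279 + 24*(9 + 576) = 340279 + 24*585 = 340279 + 14040 = 354319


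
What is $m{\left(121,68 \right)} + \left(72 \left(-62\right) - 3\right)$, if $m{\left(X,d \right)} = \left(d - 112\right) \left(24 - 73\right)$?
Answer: $-2311$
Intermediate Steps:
$m{\left(X,d \right)} = 5488 - 49 d$ ($m{\left(X,d \right)} = \left(-112 + d\right) \left(-49\right) = 5488 - 49 d$)
$m{\left(121,68 \right)} + \left(72 \left(-62\right) - 3\right) = \left(5488 - 3332\right) + \left(72 \left(-62\right) - 3\right) = \left(5488 - 3332\right) - 4467 = 2156 - 4467 = -2311$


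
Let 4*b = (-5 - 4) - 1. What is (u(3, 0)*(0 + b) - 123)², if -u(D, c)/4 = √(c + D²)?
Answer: 8649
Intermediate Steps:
u(D, c) = -4*√(c + D²)
b = -5/2 (b = ((-5 - 4) - 1)/4 = (-9 - 1)/4 = (¼)*(-10) = -5/2 ≈ -2.5000)
(u(3, 0)*(0 + b) - 123)² = ((-4*√(0 + 3²))*(0 - 5/2) - 123)² = (-4*√(0 + 9)*(-5/2) - 123)² = (-4*√9*(-5/2) - 123)² = (-4*3*(-5/2) - 123)² = (-12*(-5/2) - 123)² = (30 - 123)² = (-93)² = 8649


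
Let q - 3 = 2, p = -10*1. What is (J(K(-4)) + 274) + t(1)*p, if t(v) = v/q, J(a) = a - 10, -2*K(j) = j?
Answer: 264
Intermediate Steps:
K(j) = -j/2
p = -10
J(a) = -10 + a
q = 5 (q = 3 + 2 = 5)
t(v) = v/5
(J(K(-4)) + 274) + t(1)*p = ((-10 - ½*(-4)) + 274) + ((⅕)*1)*(-10) = ((-10 + 2) + 274) + (⅕)*(-10) = (-8 + 274) - 2 = 266 - 2 = 264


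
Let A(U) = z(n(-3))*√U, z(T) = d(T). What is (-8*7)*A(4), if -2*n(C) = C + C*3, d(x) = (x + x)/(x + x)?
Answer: -112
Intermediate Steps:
d(x) = 1 (d(x) = (2*x)/((2*x)) = (2*x)*(1/(2*x)) = 1)
n(C) = -2*C (n(C) = -(C + C*3)/2 = -(C + 3*C)/2 = -2*C)
z(T) = 1
A(U) = √U (A(U) = 1*√U = √U)
(-8*7)*A(4) = (-8*7)*√4 = -56*2 = -112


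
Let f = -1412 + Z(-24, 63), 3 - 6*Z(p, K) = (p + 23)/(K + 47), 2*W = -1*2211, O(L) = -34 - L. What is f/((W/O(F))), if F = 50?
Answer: -13042246/121605 ≈ -107.25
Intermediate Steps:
W = -2211/2 (W = (-1*2211)/2 = (1/2)*(-2211) = -2211/2 ≈ -1105.5)
Z(p, K) = 1/2 - (23 + p)/(6*(47 + K)) (Z(p, K) = 1/2 - (p + 23)/(6*(K + 47)) = 1/2 - (23 + p)/(6*(47 + K)))
f = -931589/660 (f = -1412 + (118 - 1*(-24) + 3*63)/(6*(47 + 63)) = -1412 + (1/6)*(118 + 24 + 189)/110 = -1412 + (1/6)*(1/110)*331 = -1412 + 331/660 = -931589/660 ≈ -1411.5)
f/((W/O(F))) = -931589/(660*((-2211/(2*(-34 - 1*50))))) = -931589/(660*((-2211/(2*(-34 - 50))))) = -931589/(660*((-2211/2/(-84)))) = -931589/(660*((-2211/2*(-1/84)))) = -931589/(660*737/56) = -931589/660*56/737 = -13042246/121605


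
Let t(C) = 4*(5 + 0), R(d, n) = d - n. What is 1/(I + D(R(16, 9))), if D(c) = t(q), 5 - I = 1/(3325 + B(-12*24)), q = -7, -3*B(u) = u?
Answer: 3421/85524 ≈ 0.040000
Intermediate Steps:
B(u) = -u/3
t(C) = 20 (t(C) = 4*5 = 20)
I = 17104/3421 (I = 5 - 1/(3325 - (-4)*24) = 5 - 1/(3325 - ⅓*(-288)) = 5 - 1/(3325 + 96) = 5 - 1/3421 = 17104/3421 ≈ 4.9997)
D(c) = 20
1/(I + D(R(16, 9))) = 1/(17104/3421 + 20) = 1/(85524/3421) = 3421/85524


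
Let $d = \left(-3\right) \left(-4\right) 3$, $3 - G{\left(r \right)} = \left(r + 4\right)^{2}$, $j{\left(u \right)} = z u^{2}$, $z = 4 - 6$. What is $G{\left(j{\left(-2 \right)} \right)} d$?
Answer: $-468$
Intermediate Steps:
$z = -2$ ($z = 4 - 6 = -2$)
$j{\left(u \right)} = - 2 u^{2}$
$G{\left(r \right)} = 3 - \left(4 + r\right)^{2}$ ($G{\left(r \right)} = 3 - \left(r + 4\right)^{2} = 3 - \left(4 + r\right)^{2}$)
$d = 36$ ($d = 12 \cdot 3 = 36$)
$G{\left(j{\left(-2 \right)} \right)} d = \left(3 - \left(4 - 2 \left(-2\right)^{2}\right)^{2}\right) 36 = \left(3 - \left(4 - 8\right)^{2}\right) 36 = \left(3 - \left(-4\right)^{2}\right) 36 = \left(3 - 16\right) 36 = \left(-13\right) 36 = -468$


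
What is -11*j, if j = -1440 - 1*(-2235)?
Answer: -8745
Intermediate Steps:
j = 795 (j = -1440 + 2235 = 795)
-11*j = -11*795 = -8745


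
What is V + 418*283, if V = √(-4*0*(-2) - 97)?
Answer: 118294 + I*√97 ≈ 1.1829e+5 + 9.8489*I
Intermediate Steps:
V = I*√97 (V = √(0*(-2) - 97) = √(0 - 97) = √(-97) = I*√97 ≈ 9.8489*I)
V + 418*283 = I*√97 + 418*283 = I*√97 + 118294 = 118294 + I*√97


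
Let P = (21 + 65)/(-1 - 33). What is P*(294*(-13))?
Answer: 164346/17 ≈ 9667.4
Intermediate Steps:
P = -43/17 (P = 86/(-34) = 86*(-1/34) = -43/17 ≈ -2.5294)
P*(294*(-13)) = -12642*(-13)/17 = -43/17*(-3822) = 164346/17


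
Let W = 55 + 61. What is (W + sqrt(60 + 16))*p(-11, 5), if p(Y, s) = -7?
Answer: -812 - 14*sqrt(19) ≈ -873.02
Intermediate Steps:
W = 116
(W + sqrt(60 + 16))*p(-11, 5) = (116 + sqrt(60 + 16))*(-7) = (116 + sqrt(76))*(-7) = (116 + 2*sqrt(19))*(-7) = -812 - 14*sqrt(19)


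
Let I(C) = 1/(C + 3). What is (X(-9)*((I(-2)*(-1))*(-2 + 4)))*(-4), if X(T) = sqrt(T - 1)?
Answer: 8*I*sqrt(10) ≈ 25.298*I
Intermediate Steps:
I(C) = 1/(3 + C)
X(T) = sqrt(-1 + T)
(X(-9)*((I(-2)*(-1))*(-2 + 4)))*(-4) = (sqrt(-1 - 9)*((-1/(3 - 2))*(-2 + 4)))*(-4) = (sqrt(-10)*((-1/1)*2))*(-4) = ((I*sqrt(10))*((1*(-1))*2))*(-4) = ((I*sqrt(10))*(-1*2))*(-4) = ((I*sqrt(10))*(-2))*(-4) = -2*I*sqrt(10)*(-4) = 8*I*sqrt(10)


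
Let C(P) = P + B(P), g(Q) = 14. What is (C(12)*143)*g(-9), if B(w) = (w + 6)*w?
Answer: 456456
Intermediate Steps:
B(w) = w*(6 + w) (B(w) = (6 + w)*w = w*(6 + w))
C(P) = P + P*(6 + P)
(C(12)*143)*g(-9) = ((12*(7 + 12))*143)*14 = ((12*19)*143)*14 = (228*143)*14 = 32604*14 = 456456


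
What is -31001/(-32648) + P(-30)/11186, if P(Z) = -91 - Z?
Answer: 3518221/3726536 ≈ 0.94410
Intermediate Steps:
-31001/(-32648) + P(-30)/11186 = -31001/(-32648) + (-91 - 1*(-30))/11186 = -31001*(-1/32648) + (-91 + 30)*(1/11186) = 31001/32648 - 61*1/11186 = 31001/32648 - 61/11186 = 3518221/3726536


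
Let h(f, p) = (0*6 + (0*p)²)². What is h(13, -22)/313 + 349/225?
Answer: 349/225 ≈ 1.5511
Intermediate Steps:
h(f, p) = 0 (h(f, p) = (0 + 0²)² = (0 + 0)² = 0² = 0)
h(13, -22)/313 + 349/225 = 0/313 + 349/225 = 0*(1/313) + 349*(1/225) = 0 + 349/225 = 349/225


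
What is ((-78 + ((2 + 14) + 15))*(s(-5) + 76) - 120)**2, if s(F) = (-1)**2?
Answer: 13980121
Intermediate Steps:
s(F) = 1
((-78 + ((2 + 14) + 15))*(s(-5) + 76) - 120)**2 = ((-78 + ((2 + 14) + 15))*(1 + 76) - 120)**2 = ((-78 + (16 + 15))*77 - 120)**2 = ((-78 + 31)*77 - 120)**2 = (-47*77 - 120)**2 = (-3619 - 120)**2 = (-3739)**2 = 13980121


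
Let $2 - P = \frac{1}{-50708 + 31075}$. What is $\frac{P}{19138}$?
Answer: $\frac{39267}{375736354} \approx 0.00010451$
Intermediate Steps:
$P = \frac{39267}{19633}$ ($P = 2 - \frac{1}{-50708 + 31075} = 2 - \frac{1}{-19633} = 2 - - \frac{1}{19633} = 2 + \frac{1}{19633} = \frac{39267}{19633} \approx 2.0$)
$\frac{P}{19138} = \frac{39267}{19633 \cdot 19138} = \frac{39267}{19633} \cdot \frac{1}{19138} = \frac{39267}{375736354}$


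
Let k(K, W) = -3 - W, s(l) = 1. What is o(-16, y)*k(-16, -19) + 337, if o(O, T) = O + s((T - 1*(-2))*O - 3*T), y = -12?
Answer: 97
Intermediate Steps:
o(O, T) = 1 + O (o(O, T) = O + 1 = 1 + O)
o(-16, y)*k(-16, -19) + 337 = (1 - 16)*(-3 - 1*(-19)) + 337 = -15*(-3 + 19) + 337 = -15*16 + 337 = -240 + 337 = 97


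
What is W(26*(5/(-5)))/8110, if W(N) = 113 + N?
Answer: 87/8110 ≈ 0.010727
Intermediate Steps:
W(26*(5/(-5)))/8110 = (113 + 26*(5/(-5)))/8110 = (113 + 26*(5*(-1/5)))*(1/8110) = (113 + 26*(-1))*(1/8110) = (113 - 26)*(1/8110) = 87*(1/8110) = 87/8110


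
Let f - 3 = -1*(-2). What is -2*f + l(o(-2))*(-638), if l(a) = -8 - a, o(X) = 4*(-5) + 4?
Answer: -5114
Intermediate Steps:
o(X) = -16 (o(X) = -20 + 4 = -16)
f = 5 (f = 3 - 1*(-2) = 3 + 2 = 5)
-2*f + l(o(-2))*(-638) = -2*5 + (-8 - 1*(-16))*(-638) = -10 + (-8 + 16)*(-638) = -10 + 8*(-638) = -10 - 5104 = -5114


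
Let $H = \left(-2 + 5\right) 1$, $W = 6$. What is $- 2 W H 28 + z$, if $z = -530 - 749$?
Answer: $-2287$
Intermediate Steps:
$z = -1279$ ($z = -530 - 749 = -1279$)
$H = 3$ ($H = 3 \cdot 1 = 3$)
$- 2 W H 28 + z = \left(-2\right) 6 \cdot 3 \cdot 28 - 1279 = \left(-12\right) 3 \cdot 28 - 1279 = \left(-36\right) 28 - 1279 = -1008 - 1279 = -2287$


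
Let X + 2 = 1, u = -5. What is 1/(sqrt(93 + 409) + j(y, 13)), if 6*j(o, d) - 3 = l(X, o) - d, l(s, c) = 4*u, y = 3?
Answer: 5/477 + sqrt(502)/477 ≈ 0.057454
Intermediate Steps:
X = -1 (X = -2 + 1 = -1)
l(s, c) = -20 (l(s, c) = 4*(-5) = -20)
j(o, d) = -17/6 - d/6 (j(o, d) = 1/2 + (-20 - d)/6 = 1/2 + (-10/3 - d/6) = -17/6 - d/6)
1/(sqrt(93 + 409) + j(y, 13)) = 1/(sqrt(93 + 409) + (-17/6 - 1/6*13)) = 1/(sqrt(502) + (-17/6 - 13/6)) = 1/(sqrt(502) - 5) = 1/(-5 + sqrt(502))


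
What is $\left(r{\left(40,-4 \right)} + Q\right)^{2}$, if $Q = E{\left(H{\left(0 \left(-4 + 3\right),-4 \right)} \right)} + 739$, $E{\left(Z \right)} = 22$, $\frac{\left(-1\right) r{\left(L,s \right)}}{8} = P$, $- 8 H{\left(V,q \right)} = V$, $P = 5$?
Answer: $519841$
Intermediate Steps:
$H{\left(V,q \right)} = - \frac{V}{8}$
$r{\left(L,s \right)} = -40$ ($r{\left(L,s \right)} = \left(-8\right) 5 = -40$)
$Q = 761$ ($Q = 22 + 739 = 761$)
$\left(r{\left(40,-4 \right)} + Q\right)^{2} = \left(-40 + 761\right)^{2} = 721^{2} = 519841$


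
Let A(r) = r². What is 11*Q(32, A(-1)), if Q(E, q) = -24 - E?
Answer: -616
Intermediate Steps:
11*Q(32, A(-1)) = 11*(-24 - 1*32) = 11*(-24 - 32) = 11*(-56) = -616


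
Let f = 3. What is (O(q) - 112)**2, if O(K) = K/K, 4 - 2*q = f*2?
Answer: 12321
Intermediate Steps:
q = -1 (q = 2 - 3*2/2 = 2 - 1/2*6 = 2 - 3 = -1)
O(K) = 1
(O(q) - 112)**2 = (1 - 112)**2 = (-111)**2 = 12321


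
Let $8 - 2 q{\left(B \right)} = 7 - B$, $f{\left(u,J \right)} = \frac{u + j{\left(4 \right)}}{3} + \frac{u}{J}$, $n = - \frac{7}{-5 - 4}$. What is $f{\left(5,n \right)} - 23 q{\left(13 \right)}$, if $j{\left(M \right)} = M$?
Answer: $- \frac{1061}{7} \approx -151.57$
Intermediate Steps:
$n = \frac{7}{9}$ ($n = - \frac{7}{-5 - 4} = - \frac{7}{-9} = \left(-7\right) \left(- \frac{1}{9}\right) = \frac{7}{9} \approx 0.77778$)
$f{\left(u,J \right)} = \frac{4}{3} + \frac{u}{3} + \frac{u}{J}$ ($f{\left(u,J \right)} = \frac{u + 4}{3} + \frac{u}{J} = \left(4 + u\right) \frac{1}{3} + \frac{u}{J} = \left(\frac{4}{3} + \frac{u}{3}\right) + \frac{u}{J} = \frac{4}{3} + \frac{u}{3} + \frac{u}{J}$)
$q{\left(B \right)} = \frac{1}{2} + \frac{B}{2}$ ($q{\left(B \right)} = 4 - \frac{7 - B}{2} = 4 + \left(- \frac{7}{2} + \frac{B}{2}\right) = \frac{1}{2} + \frac{B}{2}$)
$f{\left(5,n \right)} - 23 q{\left(13 \right)} = \frac{5 + \frac{1}{3} \cdot \frac{7}{9} \left(4 + 5\right)}{\frac{7}{9}} - 23 \left(\frac{1}{2} + \frac{1}{2} \cdot 13\right) = \frac{9 \left(5 + \frac{1}{3} \cdot \frac{7}{9} \cdot 9\right)}{7} - 23 \left(\frac{1}{2} + \frac{13}{2}\right) = \frac{9 \left(5 + \frac{7}{3}\right)}{7} - 161 = \frac{9}{7} \cdot \frac{22}{3} - 161 = \frac{66}{7} - 161 = - \frac{1061}{7}$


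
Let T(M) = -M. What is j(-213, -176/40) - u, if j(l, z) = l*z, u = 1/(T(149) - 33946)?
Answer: 6390767/6819 ≈ 937.20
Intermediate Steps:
u = -1/34095 (u = 1/(-1*149 - 33946) = 1/(-149 - 33946) = 1/(-34095) = -1/34095 ≈ -2.9330e-5)
j(-213, -176/40) - u = -(-37488)/40 - 1*(-1/34095) = -(-37488)/40 + 1/34095 = -213*(-22/5) + 1/34095 = 4686/5 + 1/34095 = 6390767/6819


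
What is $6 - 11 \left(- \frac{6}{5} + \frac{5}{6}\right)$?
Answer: $\frac{301}{30} \approx 10.033$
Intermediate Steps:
$6 - 11 \left(- \frac{6}{5} + \frac{5}{6}\right) = 6 - - \frac{121}{30} = 6 + \frac{121}{30} = \frac{301}{30}$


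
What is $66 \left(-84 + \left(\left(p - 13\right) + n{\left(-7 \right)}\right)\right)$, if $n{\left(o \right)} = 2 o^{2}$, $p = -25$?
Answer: $-1584$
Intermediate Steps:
$66 \left(-84 + \left(\left(p - 13\right) + n{\left(-7 \right)}\right)\right) = 66 \left(-84 + \left(\left(-25 - 13\right) + 2 \left(-7\right)^{2}\right)\right) = 66 \left(-84 + \left(-38 + 2 \cdot 49\right)\right) = 66 \left(-84 + \left(-38 + 98\right)\right) = 66 \left(-84 + 60\right) = 66 \left(-24\right) = -1584$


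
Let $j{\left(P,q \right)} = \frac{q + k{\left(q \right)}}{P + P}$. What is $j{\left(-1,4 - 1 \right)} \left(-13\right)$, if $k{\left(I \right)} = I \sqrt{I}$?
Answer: $\frac{39}{2} + \frac{39 \sqrt{3}}{2} \approx 53.275$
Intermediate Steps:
$k{\left(I \right)} = I^{\frac{3}{2}}$
$j{\left(P,q \right)} = \frac{q + q^{\frac{3}{2}}}{2 P}$ ($j{\left(P,q \right)} = \frac{q + q^{\frac{3}{2}}}{P + P} = \frac{q + q^{\frac{3}{2}}}{2 P}$)
$j{\left(-1,4 - 1 \right)} \left(-13\right) = \frac{\left(4 - 1\right) + \left(4 - 1\right)^{\frac{3}{2}}}{2 \left(-1\right)} \left(-13\right) = \frac{1}{2} \left(-1\right) \left(3 + 3^{\frac{3}{2}}\right) \left(-13\right) = \frac{1}{2} \left(-1\right) \left(3 + 3 \sqrt{3}\right) \left(-13\right) = \left(- \frac{3}{2} - \frac{3 \sqrt{3}}{2}\right) \left(-13\right) = \frac{39}{2} + \frac{39 \sqrt{3}}{2}$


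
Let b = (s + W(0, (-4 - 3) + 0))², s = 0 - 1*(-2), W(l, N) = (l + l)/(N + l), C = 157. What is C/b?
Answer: 157/4 ≈ 39.250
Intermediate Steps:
W(l, N) = 2*l/(N + l) (W(l, N) = (2*l)/(N + l) = 2*l/(N + l))
s = 2 (s = 0 + 2 = 2)
b = 4 (b = (2 + 2*0/(((-4 - 3) + 0) + 0))² = (2 + 2*0/((-7 + 0) + 0))² = (2 + 2*0/(-7 + 0))² = (2 + 2*0/(-7))² = (2 + 2*0*(-⅐))² = (2 + 0)² = 2² = 4)
C/b = 157/4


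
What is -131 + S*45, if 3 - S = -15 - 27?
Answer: 1894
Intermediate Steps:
S = 45 (S = 3 - (-15 - 27) = 3 - 1*(-42) = 3 + 42 = 45)
-131 + S*45 = -131 + 45*45 = -131 + 2025 = 1894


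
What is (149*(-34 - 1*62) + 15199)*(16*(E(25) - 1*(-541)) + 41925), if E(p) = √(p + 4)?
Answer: 45269995 + 14320*√29 ≈ 4.5347e+7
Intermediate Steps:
E(p) = √(4 + p)
(149*(-34 - 1*62) + 15199)*(16*(E(25) - 1*(-541)) + 41925) = (149*(-34 - 1*62) + 15199)*(16*(√(4 + 25) - 1*(-541)) + 41925) = (149*(-34 - 62) + 15199)*(16*(√29 + 541) + 41925) = (149*(-96) + 15199)*(16*(541 + √29) + 41925) = (-14304 + 15199)*((8656 + 16*√29) + 41925) = 895*(50581 + 16*√29) = 45269995 + 14320*√29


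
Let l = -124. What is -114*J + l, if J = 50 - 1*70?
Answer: 2156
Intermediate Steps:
J = -20 (J = 50 - 70 = -20)
-114*J + l = -114*(-20) - 124 = 2280 - 124 = 2156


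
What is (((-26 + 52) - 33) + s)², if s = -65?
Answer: 5184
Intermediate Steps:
(((-26 + 52) - 33) + s)² = (((-26 + 52) - 33) - 65)² = ((26 - 33) - 65)² = (-7 - 65)² = (-72)² = 5184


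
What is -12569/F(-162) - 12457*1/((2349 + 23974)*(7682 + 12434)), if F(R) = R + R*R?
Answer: -3327889841383/6905385136188 ≈ -0.48193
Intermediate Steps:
F(R) = R + R²
-12569/F(-162) - 12457*1/((2349 + 23974)*(7682 + 12434)) = -12569*(-1/(162*(1 - 162))) - 12457*1/((2349 + 23974)*(7682 + 12434)) = -12569/((-162*(-161))) - 12457/(20116*26323) = -12569/26082 - 12457/529513468 = -3327889841383/6905385136188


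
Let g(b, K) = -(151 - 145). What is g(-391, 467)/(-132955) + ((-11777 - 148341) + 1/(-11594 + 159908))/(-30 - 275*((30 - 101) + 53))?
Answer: -126295061328257/3880716492816 ≈ -32.544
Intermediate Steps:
g(b, K) = -6 (g(b, K) = -1*6 = -6)
g(-391, 467)/(-132955) + ((-11777 - 148341) + 1/(-11594 + 159908))/(-30 - 275*((30 - 101) + 53)) = -6/(-132955) + ((-11777 - 148341) + 1/(-11594 + 159908))/(-30 - 275*((30 - 101) + 53)) = -6*(-1/132955) + (-160118 + 1/148314)/(-30 - 275*(-71 + 53)) = 6/132955 + (-160118 + 1/148314)/(-30 - 275*(-18)) = 6/132955 - 23747741051/(148314*(-30 + 4950)) = 6/132955 - 23747741051/148314/4920 = 6/132955 - 23747741051/148314*1/4920 = 6/132955 - 23747741051/729704880 = -126295061328257/3880716492816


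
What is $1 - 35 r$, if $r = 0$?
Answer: $1$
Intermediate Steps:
$1 - 35 r = 1 - 0 = 1 + 0 = 1$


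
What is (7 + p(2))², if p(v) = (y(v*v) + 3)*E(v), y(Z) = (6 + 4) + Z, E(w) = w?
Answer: 1681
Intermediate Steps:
y(Z) = 10 + Z
p(v) = v*(13 + v²) (p(v) = ((10 + v*v) + 3)*v = ((10 + v²) + 3)*v = (13 + v²)*v = v*(13 + v²))
(7 + p(2))² = (7 + 2*(13 + 2²))² = (7 + 2*(13 + 4))² = (7 + 2*17)² = (7 + 34)² = 41² = 1681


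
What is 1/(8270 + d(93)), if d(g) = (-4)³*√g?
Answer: 4135/34005986 + 16*√93/17002993 ≈ 0.00013067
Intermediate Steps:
d(g) = -64*√g
1/(8270 + d(93)) = 1/(8270 - 64*√93)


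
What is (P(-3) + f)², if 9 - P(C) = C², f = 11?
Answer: 121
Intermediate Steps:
P(C) = 9 - C²
(P(-3) + f)² = ((9 - 1*(-3)²) + 11)² = ((9 - 1*9) + 11)² = ((9 - 9) + 11)² = (0 + 11)² = 11² = 121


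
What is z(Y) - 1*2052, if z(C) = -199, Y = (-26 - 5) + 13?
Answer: -2251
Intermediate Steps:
Y = -18 (Y = -31 + 13 = -18)
z(Y) - 1*2052 = -199 - 1*2052 = -199 - 2052 = -2251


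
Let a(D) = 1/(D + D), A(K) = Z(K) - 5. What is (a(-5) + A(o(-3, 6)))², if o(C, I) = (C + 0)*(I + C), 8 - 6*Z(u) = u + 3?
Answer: 6889/900 ≈ 7.6544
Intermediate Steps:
Z(u) = ⅚ - u/6 (Z(u) = 4/3 - (u + 3)/6 = 4/3 - (3 + u)/6 = 4/3 + (-½ - u/6) = ⅚ - u/6)
o(C, I) = C*(C + I)
A(K) = -25/6 - K/6 (A(K) = (⅚ - K/6) - 5 = -25/6 - K/6)
a(D) = 1/(2*D)
(a(-5) + A(o(-3, 6)))² = ((½)/(-5) + (-25/6 - (-1)*(-3 + 6)/2))² = ((½)*(-⅕) + (-25/6 - (-1)*3/2))² = (-⅒ + (-25/6 - ⅙*(-9)))² = (-⅒ + (-25/6 + 3/2))² = (-⅒ - 8/3)² = (-83/30)² = 6889/900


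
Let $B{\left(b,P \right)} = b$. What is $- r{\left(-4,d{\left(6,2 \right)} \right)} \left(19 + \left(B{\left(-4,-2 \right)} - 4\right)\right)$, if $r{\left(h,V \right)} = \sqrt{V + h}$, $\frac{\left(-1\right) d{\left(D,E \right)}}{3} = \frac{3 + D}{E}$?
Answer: $- \frac{11 i \sqrt{70}}{2} \approx - 46.016 i$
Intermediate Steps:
$d{\left(D,E \right)} = - \frac{3 \left(3 + D\right)}{E}$ ($d{\left(D,E \right)} = - 3 \frac{3 + D}{E} = - \frac{3 \left(3 + D\right)}{E}$)
$- r{\left(-4,d{\left(6,2 \right)} \right)} \left(19 + \left(B{\left(-4,-2 \right)} - 4\right)\right) = - \sqrt{\frac{3 \left(-3 - 6\right)}{2} - 4} \left(19 - 8\right) = - \sqrt{3 \cdot \frac{1}{2} \left(-3 - 6\right) - 4} \left(19 - 8\right) = - \sqrt{3 \cdot \frac{1}{2} \left(-9\right) - 4} \left(19 - 8\right) = - \sqrt{- \frac{27}{2} - 4} \cdot 11 = - \sqrt{- \frac{35}{2}} \cdot 11 = - \frac{i \sqrt{70}}{2} \cdot 11 = - \frac{11 i \sqrt{70}}{2}$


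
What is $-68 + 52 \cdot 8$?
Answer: $348$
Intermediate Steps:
$-68 + 52 \cdot 8 = -68 + 416 = 348$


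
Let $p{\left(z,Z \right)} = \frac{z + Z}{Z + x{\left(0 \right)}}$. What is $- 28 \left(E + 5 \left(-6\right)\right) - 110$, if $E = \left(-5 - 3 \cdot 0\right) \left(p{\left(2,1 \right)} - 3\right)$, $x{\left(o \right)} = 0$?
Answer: $730$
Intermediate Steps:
$p{\left(z,Z \right)} = \frac{Z + z}{Z}$ ($p{\left(z,Z \right)} = \frac{z + Z}{Z + 0} = \frac{Z + z}{Z}$)
$E = 0$ ($E = \left(-5 - 3 \cdot 0\right) \left(\frac{1 + 2}{1} - 3\right) = \left(-5 - 0\right) \left(1 \cdot 3 - 3\right) = \left(-5 + 0\right) \left(3 - 3\right) = \left(-5\right) 0 = 0$)
$- 28 \left(E + 5 \left(-6\right)\right) - 110 = - 28 \left(0 + 5 \left(-6\right)\right) - 110 = - 28 \left(0 - 30\right) - 110 = \left(-28\right) \left(-30\right) - 110 = 840 - 110 = 730$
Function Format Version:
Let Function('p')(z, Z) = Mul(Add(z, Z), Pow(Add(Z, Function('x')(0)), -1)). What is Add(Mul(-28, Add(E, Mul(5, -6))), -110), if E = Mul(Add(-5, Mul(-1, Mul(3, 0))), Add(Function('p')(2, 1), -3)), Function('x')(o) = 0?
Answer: 730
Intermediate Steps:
Function('p')(z, Z) = Mul(Pow(Z, -1), Add(Z, z)) (Function('p')(z, Z) = Mul(Add(z, Z), Pow(Add(Z, 0), -1)) = Mul(Add(Z, z), Pow(Z, -1)) = Mul(Pow(Z, -1), Add(Z, z)))
E = 0 (E = Mul(Add(-5, Mul(-1, Mul(3, 0))), Add(Mul(Pow(1, -1), Add(1, 2)), -3)) = Mul(Add(-5, Mul(-1, 0)), Add(Mul(1, 3), -3)) = Mul(Add(-5, 0), Add(3, -3)) = Mul(-5, 0) = 0)
Add(Mul(-28, Add(E, Mul(5, -6))), -110) = Add(Mul(-28, Add(0, Mul(5, -6))), -110) = Add(Mul(-28, Add(0, -30)), -110) = Add(Mul(-28, -30), -110) = Add(840, -110) = 730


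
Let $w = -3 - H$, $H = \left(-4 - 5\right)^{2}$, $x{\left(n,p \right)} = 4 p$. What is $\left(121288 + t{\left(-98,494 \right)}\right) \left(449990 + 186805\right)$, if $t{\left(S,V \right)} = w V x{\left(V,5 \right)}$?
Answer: $-451253314440$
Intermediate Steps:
$H = 81$ ($H = \left(-9\right)^{2} = 81$)
$w = -84$ ($w = -3 - 81 = -84$)
$t{\left(S,V \right)} = - 1680 V$ ($t{\left(S,V \right)} = - 84 V 4 \cdot 5 = - 84 V 20 = - 1680 V$)
$\left(121288 + t{\left(-98,494 \right)}\right) \left(449990 + 186805\right) = \left(121288 - 829920\right) \left(449990 + 186805\right) = \left(121288 - 829920\right) 636795 = \left(-708632\right) 636795 = -451253314440$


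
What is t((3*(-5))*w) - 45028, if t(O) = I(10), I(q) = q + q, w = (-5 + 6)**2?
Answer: -45008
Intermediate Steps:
w = 1 (w = 1**2 = 1)
I(q) = 2*q
t(O) = 20 (t(O) = 2*10 = 20)
t((3*(-5))*w) - 45028 = 20 - 45028 = -45008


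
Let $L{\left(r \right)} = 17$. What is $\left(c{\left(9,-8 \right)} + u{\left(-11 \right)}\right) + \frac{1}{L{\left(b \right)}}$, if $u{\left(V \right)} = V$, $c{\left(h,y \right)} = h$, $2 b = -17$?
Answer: $- \frac{33}{17} \approx -1.9412$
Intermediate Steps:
$b = - \frac{17}{2}$ ($b = \frac{1}{2} \left(-17\right) = - \frac{17}{2} \approx -8.5$)
$\left(c{\left(9,-8 \right)} + u{\left(-11 \right)}\right) + \frac{1}{L{\left(b \right)}} = \left(9 - 11\right) + \frac{1}{17} = -2 + \frac{1}{17} = - \frac{33}{17}$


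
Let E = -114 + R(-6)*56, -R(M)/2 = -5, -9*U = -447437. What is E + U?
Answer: 451451/9 ≈ 50161.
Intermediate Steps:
U = 447437/9 (U = -⅑*(-447437) = 447437/9 ≈ 49715.)
R(M) = 10 (R(M) = -2*(-5) = 10)
E = 446 (E = -114 + 10*56 = -114 + 560 = 446)
E + U = 446 + 447437/9 = 451451/9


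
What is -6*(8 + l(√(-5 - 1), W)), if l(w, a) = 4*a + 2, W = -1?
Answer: -36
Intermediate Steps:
l(w, a) = 2 + 4*a
-6*(8 + l(√(-5 - 1), W)) = -6*(8 + (2 + 4*(-1))) = -6*(8 + (2 - 4)) = -6*(8 - 2) = -6*6 = -36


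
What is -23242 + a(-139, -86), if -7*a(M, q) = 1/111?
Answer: -18059035/777 ≈ -23242.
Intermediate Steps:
a(M, q) = -1/777 (a(M, q) = -⅐/111 = -⅐*1/111 = -1/777)
-23242 + a(-139, -86) = -23242 - 1/777 = -18059035/777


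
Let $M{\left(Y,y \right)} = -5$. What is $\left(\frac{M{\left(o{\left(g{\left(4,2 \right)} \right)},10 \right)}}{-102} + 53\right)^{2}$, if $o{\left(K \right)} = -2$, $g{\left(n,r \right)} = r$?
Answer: $\frac{29278921}{10404} \approx 2814.2$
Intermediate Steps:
$\left(\frac{M{\left(o{\left(g{\left(4,2 \right)} \right)},10 \right)}}{-102} + 53\right)^{2} = \left(- \frac{5}{-102} + 53\right)^{2} = \left(\left(-5\right) \left(- \frac{1}{102}\right) + 53\right)^{2} = \left(\frac{5}{102} + 53\right)^{2} = \left(\frac{5411}{102}\right)^{2} = \frac{29278921}{10404}$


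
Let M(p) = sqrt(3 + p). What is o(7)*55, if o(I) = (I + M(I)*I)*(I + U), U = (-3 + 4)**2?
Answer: 3080 + 3080*sqrt(10) ≈ 12820.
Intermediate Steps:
U = 1 (U = 1**2 = 1)
o(I) = (1 + I)*(I + I*sqrt(3 + I)) (o(I) = (I + sqrt(3 + I)*I)*(I + 1) = (I + I*sqrt(3 + I))*(1 + I) = (1 + I)*(I + I*sqrt(3 + I)))
o(7)*55 = (7*(1 + 7 + sqrt(3 + 7) + 7*sqrt(3 + 7)))*55 = (7*(1 + 7 + sqrt(10) + 7*sqrt(10)))*55 = (7*(8 + 8*sqrt(10)))*55 = (56 + 56*sqrt(10))*55 = 3080 + 3080*sqrt(10)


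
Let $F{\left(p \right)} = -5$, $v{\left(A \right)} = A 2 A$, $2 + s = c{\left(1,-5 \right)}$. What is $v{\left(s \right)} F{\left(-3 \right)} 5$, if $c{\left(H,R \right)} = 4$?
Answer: $-200$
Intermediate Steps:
$s = 2$ ($s = -2 + 4 = 2$)
$v{\left(A \right)} = 2 A^{2}$ ($v{\left(A \right)} = 2 A A = 2 A^{2}$)
$v{\left(s \right)} F{\left(-3 \right)} 5 = 2 \cdot 2^{2} \left(-5\right) 5 = 2 \cdot 4 \left(-5\right) 5 = 8 \left(-5\right) 5 = \left(-40\right) 5 = -200$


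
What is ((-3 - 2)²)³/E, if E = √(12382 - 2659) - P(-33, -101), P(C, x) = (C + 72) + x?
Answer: -968750/5879 + 15625*√9723/5879 ≈ 97.288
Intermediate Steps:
P(C, x) = 72 + C + x (P(C, x) = (72 + C) + x = 72 + C + x)
E = 62 + √9723 (E = √(12382 - 2659) - (72 - 33 - 101) = √9723 - 1*(-62) = √9723 + 62 = 62 + √9723 ≈ 160.61)
((-3 - 2)²)³/E = ((-3 - 2)²)³/(62 + √9723) = ((-5)²)³/(62 + √9723) = 25³/(62 + √9723) = 15625/(62 + √9723)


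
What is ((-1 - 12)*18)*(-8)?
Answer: 1872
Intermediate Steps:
((-1 - 12)*18)*(-8) = -13*18*(-8) = -234*(-8) = 1872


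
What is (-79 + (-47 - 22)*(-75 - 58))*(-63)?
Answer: -573174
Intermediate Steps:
(-79 + (-47 - 22)*(-75 - 58))*(-63) = (-79 - 69*(-133))*(-63) = (-79 + 9177)*(-63) = 9098*(-63) = -573174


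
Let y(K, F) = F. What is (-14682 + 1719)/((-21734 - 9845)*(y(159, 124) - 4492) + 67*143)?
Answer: -12963/137946653 ≈ -9.3971e-5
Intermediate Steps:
(-14682 + 1719)/((-21734 - 9845)*(y(159, 124) - 4492) + 67*143) = (-14682 + 1719)/((-21734 - 9845)*(124 - 4492) + 67*143) = -12963/(-31579*(-4368) + 9581) = -12963/(137937072 + 9581) = -12963/137946653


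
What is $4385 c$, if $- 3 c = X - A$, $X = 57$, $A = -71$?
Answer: $- \frac{561280}{3} \approx -1.8709 \cdot 10^{5}$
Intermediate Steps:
$c = - \frac{128}{3}$ ($c = - \frac{57 - -71}{3} = - \frac{57 + 71}{3} = \left(- \frac{1}{3}\right) 128 = - \frac{128}{3} \approx -42.667$)
$4385 c = 4385 \left(- \frac{128}{3}\right) = - \frac{561280}{3}$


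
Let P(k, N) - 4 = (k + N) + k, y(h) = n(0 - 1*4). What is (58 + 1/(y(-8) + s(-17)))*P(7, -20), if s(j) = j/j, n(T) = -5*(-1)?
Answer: -349/3 ≈ -116.33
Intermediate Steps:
n(T) = 5
s(j) = 1
y(h) = 5
P(k, N) = 4 + N + 2*k (P(k, N) = 4 + ((k + N) + k) = 4 + ((N + k) + k) = 4 + (N + 2*k) = 4 + N + 2*k)
(58 + 1/(y(-8) + s(-17)))*P(7, -20) = (58 + 1/(5 + 1))*(4 - 20 + 2*7) = (58 + 1/6)*(4 - 20 + 14) = (58 + 1/6)*(-2) = (349/6)*(-2) = -349/3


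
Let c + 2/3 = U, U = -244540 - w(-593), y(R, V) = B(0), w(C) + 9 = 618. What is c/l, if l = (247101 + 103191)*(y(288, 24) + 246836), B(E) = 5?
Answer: -735449/259399282716 ≈ -2.8352e-6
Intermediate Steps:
w(C) = 609 (w(C) = -9 + 618 = 609)
y(R, V) = 5
U = -245149 (U = -244540 - 1*609 = -244540 - 609 = -245149)
c = -735449/3 (c = -⅔ - 245149 = -735449/3 ≈ -2.4515e+5)
l = 86466427572 (l = (247101 + 103191)*(5 + 246836) = 350292*246841 = 86466427572)
c/l = -735449/3/86466427572 = -735449/3*1/86466427572 = -735449/259399282716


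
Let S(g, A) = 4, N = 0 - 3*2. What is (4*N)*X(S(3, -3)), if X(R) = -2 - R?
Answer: 144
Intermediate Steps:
N = -6 (N = 0 - 6 = -6)
(4*N)*X(S(3, -3)) = (4*(-6))*(-2 - 1*4) = -24*(-2 - 4) = -24*(-6) = 144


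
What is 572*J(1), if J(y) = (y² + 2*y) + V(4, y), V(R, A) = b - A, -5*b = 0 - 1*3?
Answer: 7436/5 ≈ 1487.2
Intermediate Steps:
b = ⅗ (b = -(0 - 1*3)/5 = -(0 - 3)/5 = -⅕*(-3) = ⅗ ≈ 0.60000)
V(R, A) = ⅗ - A
J(y) = ⅗ + y + y² (J(y) = (y² + 2*y) + (⅗ - y) = ⅗ + y + y²)
572*J(1) = 572*(⅗ + 1 + 1²) = 572*(⅗ + 1 + 1) = 572*(13/5) = 7436/5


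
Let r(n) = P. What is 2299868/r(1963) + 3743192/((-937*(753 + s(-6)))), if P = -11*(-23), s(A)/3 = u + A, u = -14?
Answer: 135677414492/14934843 ≈ 9084.6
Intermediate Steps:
s(A) = -42 + 3*A (s(A) = 3*(-14 + A) = -42 + 3*A)
P = 253
r(n) = 253
2299868/r(1963) + 3743192/((-937*(753 + s(-6)))) = 2299868/253 + 3743192/((-937*(753 + (-42 + 3*(-6))))) = 2299868*(1/253) + 3743192/((-937*(753 + (-42 - 18)))) = 2299868/253 + 3743192/((-937*(753 - 60))) = 2299868/253 + 3743192/((-937*693)) = 2299868/253 + 3743192/(-649341) = 2299868/253 + 3743192*(-1/649341) = 2299868/253 - 3743192/649341 = 135677414492/14934843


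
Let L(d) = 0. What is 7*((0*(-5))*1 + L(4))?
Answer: 0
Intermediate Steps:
7*((0*(-5))*1 + L(4)) = 7*((0*(-5))*1 + 0) = 7*(0*1 + 0) = 7*(0 + 0) = 7*0 = 0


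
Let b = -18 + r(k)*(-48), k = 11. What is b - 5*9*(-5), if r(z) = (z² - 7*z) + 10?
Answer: -2385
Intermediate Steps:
r(z) = 10 + z² - 7*z
b = -2610 (b = -18 + (10 + 11² - 7*11)*(-48) = -18 + (10 + 121 - 77)*(-48) = -18 + 54*(-48) = -18 - 2592 = -2610)
b - 5*9*(-5) = -2610 - 5*9*(-5) = -2610 - 45*(-5) = -2610 + 225 = -2385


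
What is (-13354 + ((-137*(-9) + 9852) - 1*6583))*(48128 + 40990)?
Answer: -788872536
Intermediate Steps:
(-13354 + ((-137*(-9) + 9852) - 1*6583))*(48128 + 40990) = (-13354 + ((1233 + 9852) - 6583))*89118 = (-13354 + (11085 - 6583))*89118 = (-13354 + 4502)*89118 = -8852*89118 = -788872536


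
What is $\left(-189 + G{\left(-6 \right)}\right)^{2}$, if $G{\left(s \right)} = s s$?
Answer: $23409$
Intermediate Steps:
$G{\left(s \right)} = s^{2}$
$\left(-189 + G{\left(-6 \right)}\right)^{2} = \left(-189 + \left(-6\right)^{2}\right)^{2} = \left(-189 + 36\right)^{2} = \left(-153\right)^{2} = 23409$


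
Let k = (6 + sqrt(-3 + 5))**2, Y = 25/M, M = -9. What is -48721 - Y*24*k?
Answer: -138563/3 + 800*sqrt(2) ≈ -45056.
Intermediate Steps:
Y = -25/9 (Y = 25/(-9) = 25*(-1/9) = -25/9 ≈ -2.7778)
k = (6 + sqrt(2))**2 ≈ 54.971
-48721 - Y*24*k = -48721 - (-25/9*24)*(6 + sqrt(2))**2 = -48721 - (-200)*(6 + sqrt(2))**2/3 = -48721 + 200*(6 + sqrt(2))**2/3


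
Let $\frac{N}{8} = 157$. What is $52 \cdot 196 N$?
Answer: $12801152$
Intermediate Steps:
$N = 1256$ ($N = 8 \cdot 157 = 1256$)
$52 \cdot 196 N = 52 \cdot 196 \cdot 1256 = 10192 \cdot 1256 = 12801152$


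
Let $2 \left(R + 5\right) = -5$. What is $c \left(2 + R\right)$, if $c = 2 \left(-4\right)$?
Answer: $44$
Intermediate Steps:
$R = - \frac{15}{2}$ ($R = -5 + \frac{1}{2} \left(-5\right) = -5 - \frac{5}{2} = - \frac{15}{2} \approx -7.5$)
$c = -8$
$c \left(2 + R\right) = - 8 \left(2 - \frac{15}{2}\right) = \left(-8\right) \left(- \frac{11}{2}\right) = 44$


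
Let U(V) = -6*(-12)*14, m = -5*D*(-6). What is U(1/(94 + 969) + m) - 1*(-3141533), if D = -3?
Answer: 3142541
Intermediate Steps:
m = -90 (m = -5*(-3)*(-6) = 15*(-6) = -90)
U(V) = 1008 (U(V) = 72*14 = 1008)
U(1/(94 + 969) + m) - 1*(-3141533) = 1008 - 1*(-3141533) = 1008 + 3141533 = 3142541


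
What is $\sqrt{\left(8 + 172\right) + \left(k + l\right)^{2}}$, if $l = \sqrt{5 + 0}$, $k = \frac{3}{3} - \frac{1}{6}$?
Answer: $\frac{\sqrt{6685 + 60 \sqrt{5}}}{6} \approx 13.763$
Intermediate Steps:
$k = \frac{5}{6}$ ($k = 3 \cdot \frac{1}{3} - \frac{1}{6} = 1 - \frac{1}{6} = \frac{5}{6} \approx 0.83333$)
$l = \sqrt{5} \approx 2.2361$
$\sqrt{\left(8 + 172\right) + \left(k + l\right)^{2}} = \sqrt{\left(8 + 172\right) + \left(\frac{5}{6} + \sqrt{5}\right)^{2}} = \sqrt{180 + \left(\frac{5}{6} + \sqrt{5}\right)^{2}}$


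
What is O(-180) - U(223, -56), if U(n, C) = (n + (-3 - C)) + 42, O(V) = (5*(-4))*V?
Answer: 3282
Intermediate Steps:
O(V) = -20*V
U(n, C) = 39 + n - C (U(n, C) = (-3 + n - C) + 42 = 39 + n - C)
O(-180) - U(223, -56) = -20*(-180) - (39 + 223 - 1*(-56)) = 3600 - (39 + 223 + 56) = 3600 - 1*318 = 3600 - 318 = 3282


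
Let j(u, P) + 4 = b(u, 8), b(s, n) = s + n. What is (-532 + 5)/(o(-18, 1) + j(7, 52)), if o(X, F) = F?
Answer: -527/12 ≈ -43.917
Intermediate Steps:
b(s, n) = n + s
j(u, P) = 4 + u (j(u, P) = -4 + (8 + u) = 4 + u)
(-532 + 5)/(o(-18, 1) + j(7, 52)) = (-532 + 5)/(1 + (4 + 7)) = -527/(1 + 11) = -527/12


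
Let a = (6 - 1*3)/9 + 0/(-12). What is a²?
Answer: ⅑ ≈ 0.11111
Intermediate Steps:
a = ⅓ (a = (6 - 3)*(⅑) + 0*(-1/12) = 3*(⅑) + 0 = ⅓ + 0 = ⅓ ≈ 0.33333)
a² = (⅓)² = ⅑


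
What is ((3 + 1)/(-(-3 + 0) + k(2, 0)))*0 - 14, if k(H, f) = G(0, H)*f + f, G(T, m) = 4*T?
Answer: -14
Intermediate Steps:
k(H, f) = f (k(H, f) = (4*0)*f + f = 0*f + f = 0 + f = f)
((3 + 1)/(-(-3 + 0) + k(2, 0)))*0 - 14 = ((3 + 1)/(-(-3 + 0) + 0))*0 - 14 = (4/(-1*(-3) + 0))*0 - 14 = (4/(3 + 0))*0 - 14 = (4/3)*0 - 14 = 0 - 14 = -14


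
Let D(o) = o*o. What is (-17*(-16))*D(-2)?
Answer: 1088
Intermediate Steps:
D(o) = o²
(-17*(-16))*D(-2) = -17*(-16)*(-2)² = 272*4 = 1088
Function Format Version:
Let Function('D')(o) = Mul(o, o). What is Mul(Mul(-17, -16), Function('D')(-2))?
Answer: 1088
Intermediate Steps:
Function('D')(o) = Pow(o, 2)
Mul(Mul(-17, -16), Function('D')(-2)) = Mul(Mul(-17, -16), Pow(-2, 2)) = Mul(272, 4) = 1088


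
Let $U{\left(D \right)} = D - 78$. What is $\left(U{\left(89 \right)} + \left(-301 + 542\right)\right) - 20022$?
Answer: $-19770$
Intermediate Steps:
$U{\left(D \right)} = -78 + D$ ($U{\left(D \right)} = D - 78 = -78 + D$)
$\left(U{\left(89 \right)} + \left(-301 + 542\right)\right) - 20022 = \left(\left(-78 + 89\right) + \left(-301 + 542\right)\right) - 20022 = \left(11 + 241\right) - 20022 = 252 - 20022 = -19770$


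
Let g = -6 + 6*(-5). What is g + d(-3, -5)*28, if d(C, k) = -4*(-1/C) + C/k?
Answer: -848/15 ≈ -56.533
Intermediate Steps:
g = -36 (g = -6 - 30 = -36)
d(C, k) = 4/C + C/k (d(C, k) = -(-4)/C + C/k = 4/C + C/k)
g + d(-3, -5)*28 = -36 + (4/(-3) - 3/(-5))*28 = -36 + (4*(-⅓) - 3*(-⅕))*28 = -36 + (-4/3 + ⅗)*28 = -36 - 11/15*28 = -36 - 308/15 = -848/15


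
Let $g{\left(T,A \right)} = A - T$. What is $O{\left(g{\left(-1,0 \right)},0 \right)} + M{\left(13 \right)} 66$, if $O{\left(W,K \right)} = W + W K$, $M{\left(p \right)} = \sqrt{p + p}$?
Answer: $1 + 66 \sqrt{26} \approx 337.54$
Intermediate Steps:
$M{\left(p \right)} = \sqrt{2} \sqrt{p}$ ($M{\left(p \right)} = \sqrt{2 p} = \sqrt{2} \sqrt{p}$)
$O{\left(W,K \right)} = W + K W$
$O{\left(g{\left(-1,0 \right)},0 \right)} + M{\left(13 \right)} 66 = \left(0 - -1\right) \left(1 + 0\right) + \sqrt{2} \sqrt{13} \cdot 66 = \left(0 + 1\right) 1 + \sqrt{26} \cdot 66 = 1 \cdot 1 + 66 \sqrt{26} = 1 + 66 \sqrt{26}$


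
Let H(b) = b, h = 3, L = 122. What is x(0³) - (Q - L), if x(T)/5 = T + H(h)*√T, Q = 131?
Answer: -9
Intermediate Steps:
x(T) = 5*T + 15*√T (x(T) = 5*(T + 3*√T) = 5*T + 15*√T)
x(0³) - (Q - L) = (5*0³ + 15*√(0³)) - (131 - 1*122) = (5*0 + 15*√0) - (131 - 122) = (0 + 15*0) - 1*9 = (0 + 0) - 9 = 0 - 9 = -9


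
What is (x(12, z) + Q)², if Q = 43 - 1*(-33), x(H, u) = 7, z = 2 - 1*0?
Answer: 6889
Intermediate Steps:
z = 2 (z = 2 + 0 = 2)
Q = 76 (Q = 43 + 33 = 76)
(x(12, z) + Q)² = (7 + 76)² = 83² = 6889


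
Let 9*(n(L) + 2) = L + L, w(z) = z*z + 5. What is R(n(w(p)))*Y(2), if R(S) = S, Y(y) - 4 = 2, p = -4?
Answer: 16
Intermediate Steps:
w(z) = 5 + z² (w(z) = z² + 5 = 5 + z²)
n(L) = -2 + 2*L/9 (n(L) = -2 + (L + L)/9 = -2 + (2*L)/9 = -2 + 2*L/9)
Y(y) = 6 (Y(y) = 4 + 2 = 6)
R(n(w(p)))*Y(2) = (-2 + 2*(5 + (-4)²)/9)*6 = (-2 + 2*(5 + 16)/9)*6 = (-2 + (2/9)*21)*6 = (-2 + 14/3)*6 = (8/3)*6 = 16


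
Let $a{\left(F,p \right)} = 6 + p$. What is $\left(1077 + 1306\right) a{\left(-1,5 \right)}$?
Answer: $26213$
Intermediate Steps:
$\left(1077 + 1306\right) a{\left(-1,5 \right)} = \left(1077 + 1306\right) \left(6 + 5\right) = 2383 \cdot 11 = 26213$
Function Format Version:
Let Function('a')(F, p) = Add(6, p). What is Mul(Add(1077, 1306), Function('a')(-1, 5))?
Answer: 26213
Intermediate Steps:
Mul(Add(1077, 1306), Function('a')(-1, 5)) = Mul(Add(1077, 1306), Add(6, 5)) = Mul(2383, 11) = 26213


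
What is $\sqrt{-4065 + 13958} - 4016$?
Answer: $-4016 + \sqrt{9893} \approx -3916.5$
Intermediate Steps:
$\sqrt{-4065 + 13958} - 4016 = \sqrt{9893} - 4016 = -4016 + \sqrt{9893}$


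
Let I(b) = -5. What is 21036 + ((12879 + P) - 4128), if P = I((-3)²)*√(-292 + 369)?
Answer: 29787 - 5*√77 ≈ 29743.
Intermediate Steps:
P = -5*√77 (P = -5*√(-292 + 369) = -5*√77 ≈ -43.875)
21036 + ((12879 + P) - 4128) = 21036 + ((12879 - 5*√77) - 4128) = 21036 + (8751 - 5*√77) = 29787 - 5*√77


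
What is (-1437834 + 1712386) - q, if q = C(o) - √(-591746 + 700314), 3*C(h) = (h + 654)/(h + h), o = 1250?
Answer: 514784524/1875 + 2*√27142 ≈ 2.7488e+5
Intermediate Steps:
C(h) = (654 + h)/(6*h) (C(h) = ((h + 654)/(h + h))/3 = ((654 + h)/((2*h)))/3 = ((654 + h)*(1/(2*h)))/3 = ((654 + h)/(2*h))/3 = (654 + h)/(6*h))
q = 476/1875 - 2*√27142 (q = (⅙)*(654 + 1250)/1250 - √(-591746 + 700314) = (⅙)*(1/1250)*1904 - √108568 = 476/1875 - 2*√27142 ≈ -329.24)
(-1437834 + 1712386) - q = (-1437834 + 1712386) - (476/1875 - 2*√27142) = 274552 + (-476/1875 + 2*√27142) = 514784524/1875 + 2*√27142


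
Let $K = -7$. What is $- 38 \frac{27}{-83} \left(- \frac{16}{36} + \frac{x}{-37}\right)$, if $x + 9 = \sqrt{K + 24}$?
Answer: $- \frac{7638}{3071} - \frac{1026 \sqrt{17}}{3071} \approx -3.8646$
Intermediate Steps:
$x = -9 + \sqrt{17}$ ($x = -9 + \sqrt{-7 + 24} = -9 + \sqrt{17} \approx -4.8769$)
$- 38 \frac{27}{-83} \left(- \frac{16}{36} + \frac{x}{-37}\right) = - 38 \frac{27}{-83} \left(- \frac{16}{36} + \frac{-9 + \sqrt{17}}{-37}\right) = - 38 \cdot 27 \left(- \frac{1}{83}\right) \left(\left(-16\right) \frac{1}{36} + \left(-9 + \sqrt{17}\right) \left(- \frac{1}{37}\right)\right) = \left(-38\right) \left(- \frac{27}{83}\right) \left(- \frac{4}{9} + \left(\frac{9}{37} - \frac{\sqrt{17}}{37}\right)\right) = \frac{1026 \left(- \frac{67}{333} - \frac{\sqrt{17}}{37}\right)}{83} = - \frac{7638}{3071} - \frac{1026 \sqrt{17}}{3071}$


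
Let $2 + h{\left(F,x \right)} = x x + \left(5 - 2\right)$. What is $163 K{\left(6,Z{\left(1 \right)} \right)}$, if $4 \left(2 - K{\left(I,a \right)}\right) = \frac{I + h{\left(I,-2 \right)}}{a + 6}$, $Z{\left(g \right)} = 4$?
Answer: $\frac{11247}{40} \approx 281.17$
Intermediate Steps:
$h{\left(F,x \right)} = 1 + x^{2}$ ($h{\left(F,x \right)} = -2 + \left(x x + \left(5 - 2\right)\right) = -2 + \left(x^{2} + 3\right) = -2 + \left(3 + x^{2}\right) = 1 + x^{2}$)
$K{\left(I,a \right)} = 2 - \frac{5 + I}{4 \left(6 + a\right)}$ ($K{\left(I,a \right)} = 2 - \frac{\left(I + \left(1 + \left(-2\right)^{2}\right)\right) \frac{1}{a + 6}}{4} = 2 - \frac{\left(I + \left(1 + 4\right)\right) \frac{1}{6 + a}}{4} = 2 - \frac{\left(I + 5\right) \frac{1}{6 + a}}{4} = 2 - \frac{\left(5 + I\right) \frac{1}{6 + a}}{4} = 2 - \frac{\frac{1}{6 + a} \left(5 + I\right)}{4} = 2 - \frac{5 + I}{4 \left(6 + a\right)}$)
$163 K{\left(6,Z{\left(1 \right)} \right)} = 163 \frac{43 - 6 + 8 \cdot 4}{4 \left(6 + 4\right)} = 163 \frac{43 - 6 + 32}{4 \cdot 10} = 163 \cdot \frac{1}{4} \cdot \frac{1}{10} \cdot 69 = 163 \cdot \frac{69}{40} = \frac{11247}{40}$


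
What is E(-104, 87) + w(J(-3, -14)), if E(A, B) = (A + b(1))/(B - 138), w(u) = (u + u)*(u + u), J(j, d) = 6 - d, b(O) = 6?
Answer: 81698/51 ≈ 1601.9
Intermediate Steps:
w(u) = 4*u² (w(u) = (2*u)*(2*u) = 4*u²)
E(A, B) = (6 + A)/(-138 + B) (E(A, B) = (A + 6)/(B - 138) = (6 + A)/(-138 + B))
E(-104, 87) + w(J(-3, -14)) = (6 - 104)/(-138 + 87) + 4*(6 - 1*(-14))² = -98/(-51) + 4*(6 + 14)² = -1/51*(-98) + 4*20² = 98/51 + 4*400 = 98/51 + 1600 = 81698/51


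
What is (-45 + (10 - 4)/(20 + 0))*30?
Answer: -1341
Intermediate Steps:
(-45 + (10 - 4)/(20 + 0))*30 = (-45 + 6/20)*30 = (-45 + 6*(1/20))*30 = (-45 + 3/10)*30 = -447/10*30 = -1341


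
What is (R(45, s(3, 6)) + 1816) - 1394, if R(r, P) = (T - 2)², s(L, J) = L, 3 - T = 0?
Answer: 423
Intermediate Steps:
T = 3 (T = 3 - 1*0 = 3 + 0 = 3)
R(r, P) = 1 (R(r, P) = (3 - 2)² = 1² = 1)
(R(45, s(3, 6)) + 1816) - 1394 = (1 + 1816) - 1394 = 1817 - 1394 = 423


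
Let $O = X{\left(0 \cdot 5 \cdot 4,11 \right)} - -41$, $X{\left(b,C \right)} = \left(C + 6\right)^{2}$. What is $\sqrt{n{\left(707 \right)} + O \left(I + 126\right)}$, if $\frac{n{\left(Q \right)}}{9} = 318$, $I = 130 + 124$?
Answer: $\sqrt{128262} \approx 358.14$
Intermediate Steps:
$I = 254$
$n{\left(Q \right)} = 2862$ ($n{\left(Q \right)} = 9 \cdot 318 = 2862$)
$X{\left(b,C \right)} = \left(6 + C\right)^{2}$
$O = 330$ ($O = \left(6 + 11\right)^{2} - -41 = 17^{2} + 41 = 289 + 41 = 330$)
$\sqrt{n{\left(707 \right)} + O \left(I + 126\right)} = \sqrt{2862 + 330 \left(254 + 126\right)} = \sqrt{2862 + 330 \cdot 380} = \sqrt{2862 + 125400} = \sqrt{128262}$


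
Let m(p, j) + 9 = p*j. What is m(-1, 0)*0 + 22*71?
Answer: 1562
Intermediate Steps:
m(p, j) = -9 + j*p (m(p, j) = -9 + p*j = -9 + j*p)
m(-1, 0)*0 + 22*71 = (-9 + 0*(-1))*0 + 22*71 = (-9 + 0)*0 + 1562 = -9*0 + 1562 = 0 + 1562 = 1562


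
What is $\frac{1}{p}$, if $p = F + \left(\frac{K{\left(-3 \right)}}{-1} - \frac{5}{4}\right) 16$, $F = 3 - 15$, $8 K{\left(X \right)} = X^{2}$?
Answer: $- \frac{1}{50} \approx -0.02$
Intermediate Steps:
$K{\left(X \right)} = \frac{X^{2}}{8}$
$F = -12$ ($F = 3 - 15 = -12$)
$p = -50$ ($p = -12 + \left(\frac{\frac{1}{8} \left(-3\right)^{2}}{-1} - \frac{5}{4}\right) 16 = -12 + \left(\frac{1}{8} \cdot 9 \left(-1\right) - \frac{5}{4}\right) 16 = -12 + \left(\frac{9}{8} \left(-1\right) - \frac{5}{4}\right) 16 = -12 + \left(- \frac{9}{8} - \frac{5}{4}\right) 16 = -12 - 38 = -50$)
$\frac{1}{p} = \frac{1}{-50} = - \frac{1}{50}$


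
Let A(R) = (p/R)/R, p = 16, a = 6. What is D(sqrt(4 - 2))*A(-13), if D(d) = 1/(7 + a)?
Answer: 16/2197 ≈ 0.0072827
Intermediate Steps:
A(R) = 16/R**2 (A(R) = (16/R)/R = 16/R**2)
D(d) = 1/13 (D(d) = 1/(7 + 6) = 1/13)
D(sqrt(4 - 2))*A(-13) = (16/(-13)**2)/13 = (16*(1/169))/13 = (1/13)*(16/169) = 16/2197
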